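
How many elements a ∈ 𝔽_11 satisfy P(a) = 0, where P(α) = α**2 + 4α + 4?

1

Evaluate at each of the 11 elements of 𝔽_11:
P(0) = 4; P(1) = 9; P(2) = 5; P(3) = 3; P(4) = 3; P(5) = 5; P(6) = 9; P(7) = 4; P(8) = 1; P(9) = 0 → root; P(10) = 1.
Roots: {9}.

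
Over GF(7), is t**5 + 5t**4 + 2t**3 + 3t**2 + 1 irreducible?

Yes

Write f(t) = t**5 + 5t**4 + 2t**3 + 3t**2 + 1.
Check for roots in GF(7): f(0) = 1; f(1) = 5; f(2) = 1; f(3) = 2; f(4) = 3; f(5) = 3; f(6) = 6.
No roots, so no linear factors.
Degree-2 irreducible divisors: test the 21 monic irreducibles of degree 2 over GF(7).
None of them divide f (all give nonzero remainder).
No irreducible factor of degree ≤ 2 exists, so f is irreducible over GF(7).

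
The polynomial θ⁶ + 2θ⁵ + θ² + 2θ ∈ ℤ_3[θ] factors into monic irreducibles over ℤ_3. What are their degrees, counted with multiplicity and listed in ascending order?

1, 1, 2, 2

Write h(θ) = θ⁶ + 2θ⁵ + θ² + 2θ.
Roots in ℤ_3: h(0) = 0 → root; h(1) = 0 → root; h(2) = 1.
Linear factors from roots: (θ), (θ + 2).
Complete factorization: h(θ) = (θ)·(θ + 2)·(θ² + θ + 2)·(θ² + 2θ + 2).
Factor degrees with multiplicity: 1 + 1 + 2 + 2 = 6.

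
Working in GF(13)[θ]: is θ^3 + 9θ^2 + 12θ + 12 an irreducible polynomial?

No

Write P(θ) = θ^3 + 9θ^2 + 12θ + 12.
Check each element of GF(13) for a root: P(0)=12, P(1)=8, P(2)=2, P(3)=0, P(4)=8, P(5)=6, P(6)=0, P(7)=9, P(8)=0, P(9)=5, P(10)=4, P(11)=3, P(12)=8.
P(3) = 0, so (θ − 3) divides P(θ); P is reducible.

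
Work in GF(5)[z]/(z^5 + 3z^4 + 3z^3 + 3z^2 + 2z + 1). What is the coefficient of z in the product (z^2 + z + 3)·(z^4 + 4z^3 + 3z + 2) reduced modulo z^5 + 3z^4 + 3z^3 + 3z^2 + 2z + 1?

Multiply in GF(5)[z]: (z^2 + z + 3)·(z^4 + 4z^3 + 3z + 2) = z^6 + 2z^4 + z + 1.
Reduce using z^5 ≡ 2z^4 + 2z^3 + 2z^2 + 3z + 4 (mod z^5 + 3z^4 + 3z^3 + 3z^2 + 2z + 1).
Reduced: 3z^4 + z^3 + 2z^2 + z + 4.

1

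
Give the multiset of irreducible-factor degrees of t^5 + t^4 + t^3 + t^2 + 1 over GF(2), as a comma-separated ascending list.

5

Write h(t) = t^5 + t^4 + t^3 + t^2 + 1.
Roots in GF(2): h(0) = 1; h(1) = 1.
Complete factorization: h(t) = (t^5 + t^4 + t^3 + t^2 + 1).
Factor degrees with multiplicity: 5 = 5.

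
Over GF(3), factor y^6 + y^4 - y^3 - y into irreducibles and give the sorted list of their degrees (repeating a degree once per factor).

Write g(y) = y^6 + y^4 - y^3 - y.
Roots in GF(3): g(0) = 0 → root; g(1) = 0 → root; g(2) = 1.
Linear factors from roots: (y), (y - 1).
Complete factorization: g(y) = (y)·(y - 1)^3·(y^2 + 1).
Factor degrees with multiplicity: 1 + 1 + 1 + 1 + 2 = 6.

1, 1, 1, 1, 2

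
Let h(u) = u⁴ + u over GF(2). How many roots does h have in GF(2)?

2

Evaluate at each of the 2 elements of GF(2):
h(0) = 0 → root; h(1) = 0 → root.
Roots: {0, 1}.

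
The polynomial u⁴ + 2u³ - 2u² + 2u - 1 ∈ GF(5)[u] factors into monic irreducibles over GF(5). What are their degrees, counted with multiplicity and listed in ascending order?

4

Write g(u) = u⁴ + 2u³ - 2u² + 2u - 1.
Roots in GF(5): g(0) = 4; g(1) = 2; g(2) = 2; g(3) = 2; g(4) = 4.
Complete factorization: g(u) = (u⁴ + 2u³ - 2u² + 2u - 1).
Factor degrees with multiplicity: 4 = 4.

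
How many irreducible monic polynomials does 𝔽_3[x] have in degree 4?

18

Gauss's count: N_{3}(4) = (1/4) Σ_{d|4} μ(4/d)·3^d.
Divisors of 4: 1, 2, 4; μ(4/d) for each: 0, -1, 1.
Σ = − 3^2 + 3^4 = 72.
N = 72/4 = 18.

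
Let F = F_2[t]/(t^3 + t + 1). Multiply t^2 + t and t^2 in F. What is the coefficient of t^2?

Multiply in F_2[t]: (t^2 + t)·(t^2) = t^4 + t^3.
Reduce using t^3 ≡ t + 1 (mod t^3 + t + 1).
Reduced: t^2 + 1.

1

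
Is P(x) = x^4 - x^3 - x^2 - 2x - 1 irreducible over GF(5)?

No

Check for roots in GF(5): P(0) = 4; P(1) = 1; P(2) = 4; P(3) = 3; P(4) = 2.
No roots, so no linear factors.
Degree-2 irreducible divisors: test the 10 monic irreducibles of degree 2 over GF(5).
x^2 + 2 divides P: P(x) = (x^2 + 2)·(x^2 - x + 2).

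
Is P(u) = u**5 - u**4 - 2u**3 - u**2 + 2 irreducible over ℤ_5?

Check for roots in ℤ_5: P(0) = 2; P(1) = 4; P(2) = 3; P(3) = 1; P(4) = 1.
No roots, so no linear factors.
Degree-2 irreducible divisors: test the 10 monic irreducibles of degree 2 over GF(5).
None of them divide P (all give nonzero remainder).
No irreducible factor of degree ≤ 2 exists, so P is irreducible over GF(5).

Yes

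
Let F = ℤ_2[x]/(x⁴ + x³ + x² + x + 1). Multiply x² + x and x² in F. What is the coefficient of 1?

Multiply in ℤ_2[x]: (x² + x)·(x²) = x⁴ + x³.
Reduce using x⁴ ≡ x³ + x² + x + 1 (mod x⁴ + x³ + x² + x + 1).
Reduced: x² + x + 1.

1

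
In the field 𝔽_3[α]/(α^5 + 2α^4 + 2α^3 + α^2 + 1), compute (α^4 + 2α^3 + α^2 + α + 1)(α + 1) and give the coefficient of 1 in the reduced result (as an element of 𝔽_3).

Multiply in 𝔽_3[α]: (α^4 + 2α^3 + α^2 + α + 1)·(α + 1) = α^5 + 2α^2 + 2α + 1.
Reduce using α^5 ≡ α^4 + α^3 + 2α^2 + 2 (mod α^5 + 2α^4 + 2α^3 + α^2 + 1).
Reduced: α^4 + α^3 + α^2 + 2α.

0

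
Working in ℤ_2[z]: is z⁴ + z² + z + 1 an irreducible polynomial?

No

Write h(z) = z⁴ + z² + z + 1.
Check for roots in ℤ_2: h(0) = 1; h(1) = 0 → root.
h(1) = 0, so (z − 1) divides h(z); h is reducible.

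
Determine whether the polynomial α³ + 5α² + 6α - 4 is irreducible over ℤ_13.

Write h(α) = α³ + 5α² + 6α - 4.
Check each element of ℤ_13 for a root: h(0)=9, h(1)=8, h(2)=10, h(3)=8, h(4)=8, h(5)=3, h(6)=12, h(7)=2, h(8)=5, h(9)=1, h(10)=9, h(11)=9, h(12)=7.
No roots. A degree-3 polynomial over a field with no linear factor is irreducible.

Yes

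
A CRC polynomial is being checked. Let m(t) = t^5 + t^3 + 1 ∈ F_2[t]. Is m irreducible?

Check for roots in F_2: m(0) = 1; m(1) = 1.
No roots, so no linear factors.
Monic irreducibles of degree 2 over GF(2): t^2 + t + 1.
None of them divide m (all give nonzero remainder).
No irreducible factor of degree ≤ 2 exists, so m is irreducible over GF(2).

Yes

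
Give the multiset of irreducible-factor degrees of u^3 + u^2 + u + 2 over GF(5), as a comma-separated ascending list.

Write g(u) = u^3 + u^2 + u + 2.
Roots in GF(5): g(0) = 2; g(1) = 0 → root; g(2) = 1; g(3) = 1; g(4) = 1.
Linear factors from roots: (u + 4).
Complete factorization: g(u) = (u + 4)·(u^2 + 2u + 3).
Factor degrees with multiplicity: 1 + 2 = 3.

1, 2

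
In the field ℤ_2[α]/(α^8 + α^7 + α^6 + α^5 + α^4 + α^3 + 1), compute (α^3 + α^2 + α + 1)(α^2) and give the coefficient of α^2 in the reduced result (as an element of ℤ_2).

Multiply in ℤ_2[α]: (α^3 + α^2 + α + 1)·(α^2) = α^5 + α^4 + α^3 + α^2.
Reduced: α^5 + α^4 + α^3 + α^2.

1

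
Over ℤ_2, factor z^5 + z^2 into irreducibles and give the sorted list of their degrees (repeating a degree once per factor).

1, 1, 1, 2

Write g(z) = z^5 + z^2.
Roots in ℤ_2: g(0) = 0 → root; g(1) = 0 → root.
Linear factors from roots: (z), (z + 1).
Complete factorization: g(z) = (z + 1)·(z)^2·(z^2 + z + 1).
Factor degrees with multiplicity: 1 + 1 + 1 + 2 = 5.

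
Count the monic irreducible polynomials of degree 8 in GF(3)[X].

810

By the necklace-counting formula, N_3(8) = (1/8) Σ_{d|8} μ(8/d)·3^d.
Divisors of 8: 1, 2, 4, 8; μ(8/d) for each: 0, 0, -1, 1.
Σ = − 3^4 + 3^8 = 6480.
N = 6480/8 = 810.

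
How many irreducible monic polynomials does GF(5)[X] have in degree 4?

150

By the necklace-counting formula, N_5(4) = (1/4) Σ_{d|4} μ(4/d)·5^d.
Divisors of 4: 1, 2, 4; μ(4/d) for each: 0, -1, 1.
Σ = − 5^2 + 5^4 = 600.
N = 600/4 = 150.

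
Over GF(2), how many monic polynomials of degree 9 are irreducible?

56

The number of monic irreducibles of degree 9 over GF(2) is (1/9)·Σ_{d∣9} μ(9/d) 2^d.
Divisors of 9: 1, 3, 9; μ(9/d) for each: 0, -1, 1.
Σ = − 2^3 + 2^9 = 504.
N = 504/9 = 56.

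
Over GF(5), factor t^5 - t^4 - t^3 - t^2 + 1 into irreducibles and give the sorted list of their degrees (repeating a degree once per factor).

1, 2, 2

Write f(t) = t^5 - t^4 - t^3 - t^2 + 1.
Roots in GF(5): f(0) = 1; f(1) = 4; f(2) = 0 → root; f(3) = 2; f(4) = 4.
Linear factors from roots: (t - 2).
Complete factorization: f(t) = (t - 2)·(t^2 - 2t - 2)·(t^2 - 2t - 1).
Factor degrees with multiplicity: 1 + 2 + 2 = 5.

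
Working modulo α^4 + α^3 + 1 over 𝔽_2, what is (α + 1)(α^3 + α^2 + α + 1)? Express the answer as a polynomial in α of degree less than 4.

Multiply in 𝔽_2[α]: (α + 1)·(α^3 + α^2 + α + 1) = α^4 + 1.
Reduce using α^4 ≡ α^3 + 1 (mod α^4 + α^3 + 1).
Reduced: α^3.

α^3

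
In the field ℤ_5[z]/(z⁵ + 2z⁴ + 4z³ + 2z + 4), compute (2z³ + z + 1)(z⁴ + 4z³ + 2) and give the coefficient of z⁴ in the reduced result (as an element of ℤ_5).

4

Multiply in ℤ_5[z]: (2z³ + z + 1)·(z⁴ + 4z³ + 2) = 2z⁷ + 3z⁶ + z⁵ + 3z³ + 2z + 2.
Reduce using z⁵ ≡ 3z⁴ + z³ + 3z + 1 (mod z⁵ + 2z⁴ + 4z³ + 2z + 4).
Reduced: 4z⁴ + 4z³ + 4z² + z + 2.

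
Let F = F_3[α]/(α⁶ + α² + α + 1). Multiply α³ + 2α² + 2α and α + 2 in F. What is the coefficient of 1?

Multiply in F_3[α]: (α³ + 2α² + 2α)·(α + 2) = α⁴ + α³ + α.
Reduced: α⁴ + α³ + α.

0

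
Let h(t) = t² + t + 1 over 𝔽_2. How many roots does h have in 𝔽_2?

Evaluate at each of the 2 elements of 𝔽_2:
h(0) = 1; h(1) = 1.
No element is a root.

0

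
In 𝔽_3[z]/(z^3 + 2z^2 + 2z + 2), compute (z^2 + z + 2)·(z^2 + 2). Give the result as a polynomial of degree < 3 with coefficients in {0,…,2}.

Multiply in 𝔽_3[z]: (z^2 + z + 2)·(z^2 + 2) = z^4 + z^3 + z^2 + 2z + 1.
Reduce using z^3 ≡ z^2 + z + 1 (mod z^3 + 2z^2 + 2z + 2).
Reduced: z^2 + 2z.

z^2 + 2z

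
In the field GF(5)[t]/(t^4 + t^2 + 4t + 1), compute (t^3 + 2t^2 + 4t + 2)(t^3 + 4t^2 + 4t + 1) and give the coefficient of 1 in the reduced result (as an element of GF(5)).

Multiply in GF(5)[t]: (t^3 + 2t^2 + 4t + 2)·(t^3 + 4t^2 + 4t + 1) = t^6 + t^5 + t^4 + 2t^3 + t^2 + 2t + 2.
Reduce using t^4 ≡ 4t^2 + t + 4 (mod t^4 + t^2 + 4t + 1).
Reduced: 2t^3 + t^2 + t + 2.

2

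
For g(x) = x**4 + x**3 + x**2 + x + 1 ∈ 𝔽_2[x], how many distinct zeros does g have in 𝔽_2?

0

Evaluate at each of the 2 elements of 𝔽_2:
g(0) = 1; g(1) = 1.
No element is a root.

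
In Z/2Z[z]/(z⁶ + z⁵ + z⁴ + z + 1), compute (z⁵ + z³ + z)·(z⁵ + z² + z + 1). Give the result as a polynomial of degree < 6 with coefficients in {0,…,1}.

Multiply in Z/2Z[z]: (z⁵ + z³ + z)·(z⁵ + z² + z + 1) = z¹⁰ + z⁸ + z⁷ + z⁴ + z² + z.
Reduce using z⁶ ≡ z⁵ + z⁴ + z + 1 (mod z⁶ + z⁵ + z⁴ + z + 1).
Reduced: z⁴ + z².

z^4 + z^2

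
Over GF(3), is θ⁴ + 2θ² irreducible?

No

Write f(θ) = θ⁴ + 2θ².
Check for roots in GF(3): f(0) = 0 → root; f(1) = 0 → root; f(2) = 0 → root.
f(0) = 0, so (θ) divides f(θ); f is reducible.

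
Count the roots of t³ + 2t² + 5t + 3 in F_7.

3

Write h(t) = t³ + 2t² + 5t + 3.
Evaluate at each of the 7 elements of F_7:
h(0) = 3; h(1) = 4; h(2) = 1; h(3) = 0 → root; h(4) = 0 → root; h(5) = 0 → root; h(6) = 6.
Roots: {3, 4, 5}.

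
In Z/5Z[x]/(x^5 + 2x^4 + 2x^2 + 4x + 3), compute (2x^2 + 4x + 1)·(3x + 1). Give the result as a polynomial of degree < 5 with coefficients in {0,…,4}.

x^3 + 4x^2 + 2x + 1

Multiply in Z/5Z[x]: (2x^2 + 4x + 1)·(3x + 1) = x^3 + 4x^2 + 2x + 1.
Reduced: x^3 + 4x^2 + 2x + 1.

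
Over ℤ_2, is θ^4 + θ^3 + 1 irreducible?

Yes

Write h(θ) = θ^4 + θ^3 + 1.
Check for roots in ℤ_2: h(0) = 1; h(1) = 1.
No roots, so no linear factors.
Monic irreducibles of degree 2 over GF(2): θ^2 + θ + 1.
None of them divide h (all give nonzero remainder).
No irreducible factor of degree ≤ 2 exists, so h is irreducible over GF(2).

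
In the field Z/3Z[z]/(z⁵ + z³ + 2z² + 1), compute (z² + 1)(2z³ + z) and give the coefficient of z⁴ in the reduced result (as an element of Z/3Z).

Multiply in Z/3Z[z]: (z² + 1)·(2z³ + z) = 2z⁵ + z.
Reduce using z⁵ ≡ 2z³ + z² + 2 (mod z⁵ + z³ + 2z² + 1).
Reduced: z³ + 2z² + z + 1.

0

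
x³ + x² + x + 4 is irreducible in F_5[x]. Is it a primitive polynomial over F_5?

No

Write f(x) = x³ + x² + x + 4.
|GF(5^3)^×| = 5^3 − 1 = 124. Prime factorization: 124 = 2^2·31.
f is primitive ⇔ x has order 124 in GF(5)[x]/(f), i.e. x^(124/q) ≠ 1 for each prime q | 124.
x^(62) mod f = 1
x^(4) mod f = 2x + 4.
Since x^(62) = 1, the order of x divides 62 < 124; not primitive.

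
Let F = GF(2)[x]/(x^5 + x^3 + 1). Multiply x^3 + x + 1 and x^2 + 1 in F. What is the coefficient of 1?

Multiply in GF(2)[x]: (x^3 + x + 1)·(x^2 + 1) = x^5 + x^2 + x + 1.
Reduce using x^5 ≡ x^3 + 1 (mod x^5 + x^3 + 1).
Reduced: x^3 + x^2 + x.

0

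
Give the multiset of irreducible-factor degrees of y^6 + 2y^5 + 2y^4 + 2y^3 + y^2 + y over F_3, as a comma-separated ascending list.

1, 1, 1, 1, 2

Write h(y) = y^6 + 2y^5 + 2y^4 + 2y^3 + y^2 + y.
Roots in F_3: h(0) = 0 → root; h(1) = 0 → root; h(2) = 2.
Linear factors from roots: (y), (y + 2).
Complete factorization: h(y) = (y)·(y + 2)^3·(y^2 + 2y + 2).
Factor degrees with multiplicity: 1 + 1 + 1 + 1 + 2 = 6.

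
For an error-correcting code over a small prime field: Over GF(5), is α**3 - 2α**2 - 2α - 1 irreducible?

No

Write P(α) = α**3 - 2α**2 - 2α - 1.
Check for roots in GF(5): P(0) = 4; P(1) = 1; P(2) = 0 → root; P(3) = 2; P(4) = 3.
P(2) = 0, so (α − 2) divides P(α); P is reducible.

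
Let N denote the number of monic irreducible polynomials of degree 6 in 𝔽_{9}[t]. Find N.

Gauss's count: N_{9}(6) = (1/6) Σ_{d|6} μ(6/d)·9^d.
Divisors of 6: 1, 2, 3, 6; μ(6/d) for each: 1, -1, -1, 1.
Σ = 9^1 − 9^2 − 9^3 + 9^6 = 530640.
N = 530640/6 = 88440.

88440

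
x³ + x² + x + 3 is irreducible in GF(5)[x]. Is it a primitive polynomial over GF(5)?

Write f(x) = x³ + x² + x + 3.
|GF(5^3)^×| = 5^3 − 1 = 124. Prime factorization: 124 = 2^2·31.
f is primitive ⇔ x has order 124 in GF(5)[x]/(f), i.e. x^(124/q) ≠ 1 for each prime q | 124.
x^(62) mod f = 4.
x^(4) mod f = 3x + 3.
None equal 1, so x has full order 124; f is primitive.

Yes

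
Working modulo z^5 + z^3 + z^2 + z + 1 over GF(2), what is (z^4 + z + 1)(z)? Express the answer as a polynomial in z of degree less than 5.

z^3 + 1

Multiply in GF(2)[z]: (z^4 + z + 1)·(z) = z^5 + z^2 + z.
Reduce using z^5 ≡ z^3 + z^2 + z + 1 (mod z^5 + z^3 + z^2 + z + 1).
Reduced: z^3 + 1.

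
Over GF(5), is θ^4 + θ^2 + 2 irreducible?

Write P(θ) = θ^4 + θ^2 + 2.
Check for roots in GF(5): P(0) = 2; P(1) = 4; P(2) = 2; P(3) = 2; P(4) = 4.
No roots, so no linear factors.
Degree-2 irreducible divisors: test the 10 monic irreducibles of degree 2 over GF(5).
None of them divide P (all give nonzero remainder).
No irreducible factor of degree ≤ 2 exists, so P is irreducible over GF(5).

Yes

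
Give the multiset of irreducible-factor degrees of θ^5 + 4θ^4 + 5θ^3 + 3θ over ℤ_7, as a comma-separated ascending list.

Write f(θ) = θ^5 + 4θ^4 + 5θ^3 + 3θ.
Linear factors from roots: (θ), (θ + 3), (θ + 2).
Complete factorization: f(θ) = (θ)·(θ + 2)·(θ + 3)·(θ^2 + 6θ + 4).
Factor degrees with multiplicity: 1 + 1 + 1 + 2 = 5.

1, 1, 1, 2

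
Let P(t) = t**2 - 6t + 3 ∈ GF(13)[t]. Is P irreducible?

Yes

Check each element of GF(13) for a root: P(0)=3, P(1)=11, P(2)=8, P(3)=7, P(4)=8, P(5)=11, P(6)=3, P(7)=10, P(8)=6, P(9)=4, P(10)=4, P(11)=6, P(12)=10.
No roots. A degree-2 polynomial over a field with no linear factor is irreducible.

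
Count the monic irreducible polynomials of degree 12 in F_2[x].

The number of monic irreducibles of degree 12 over GF(2) is (1/12)·Σ_{d∣12} μ(12/d) 2^d.
Divisors of 12: 1, 2, 3, 4, 6, 12; μ(12/d) for each: 0, 1, 0, -1, -1, 1.
Σ = 2^2 − 2^4 − 2^6 + 2^12 = 4020.
N = 4020/12 = 335.

335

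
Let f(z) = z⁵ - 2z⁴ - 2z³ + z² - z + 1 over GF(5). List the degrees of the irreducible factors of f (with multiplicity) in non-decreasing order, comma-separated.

5

Roots in GF(5): f(0) = 1; f(1) = 3; f(2) = 2; f(3) = 4; f(4) = 2.
Complete factorization: f(z) = (z⁵ - 2z⁴ - 2z³ + z² - z + 1).
Factor degrees with multiplicity: 5 = 5.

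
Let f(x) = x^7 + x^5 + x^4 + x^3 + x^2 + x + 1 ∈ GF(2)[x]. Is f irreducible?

Check for roots in GF(2): f(0) = 1; f(1) = 1.
No roots, so no linear factors.
Monic irreducibles of degree 2 over GF(2): x^2 + x + 1.
None of them divide f (all give nonzero remainder).
Monic irreducibles of degree 3 over GF(2): x^3 + x + 1, x^3 + x^2 + 1.
None of them divide f (all give nonzero remainder).
No irreducible factor of degree ≤ 3 exists, so f is irreducible over GF(2).

Yes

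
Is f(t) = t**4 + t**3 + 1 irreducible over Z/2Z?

Check for roots in Z/2Z: f(0) = 1; f(1) = 1.
No roots, so no linear factors.
Monic irreducibles of degree 2 over GF(2): t**2 + t + 1.
None of them divide f (all give nonzero remainder).
No irreducible factor of degree ≤ 2 exists, so f is irreducible over GF(2).

Yes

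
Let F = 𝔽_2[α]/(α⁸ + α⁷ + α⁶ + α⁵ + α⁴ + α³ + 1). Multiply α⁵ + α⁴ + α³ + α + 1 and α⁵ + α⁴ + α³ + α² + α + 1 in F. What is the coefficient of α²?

1

Multiply in 𝔽_2[α]: (α⁵ + α⁴ + α³ + α + 1)·(α⁵ + α⁴ + α³ + α² + α + 1) = α¹⁰ + α⁸ + α⁷ + α⁵ + α³ + 1.
Reduce using α⁸ ≡ α⁷ + α⁶ + α⁵ + α⁴ + α³ + 1 (mod α⁸ + α⁷ + α⁶ + α⁵ + α⁴ + α³ + 1).
Reduced: α⁶ + α² + α.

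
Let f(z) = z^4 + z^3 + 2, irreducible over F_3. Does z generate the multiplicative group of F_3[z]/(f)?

|GF(3^4)^×| = 3^4 − 1 = 80. Prime factorization: 80 = 2^4·5.
f is primitive ⇔ z has order 80 in GF(3)[z]/(f), i.e. z^(80/q) ≠ 1 for each prime q | 80.
z^(40) mod f = 2.
z^(16) mod f = 2z^2 + 2z + 2.
None equal 1, so z has full order 80; f is primitive.

Yes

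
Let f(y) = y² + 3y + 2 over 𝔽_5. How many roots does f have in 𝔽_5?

Evaluate at each of the 5 elements of 𝔽_5:
f(0) = 2; f(1) = 1; f(2) = 2; f(3) = 0 → root; f(4) = 0 → root.
Roots: {3, 4}.

2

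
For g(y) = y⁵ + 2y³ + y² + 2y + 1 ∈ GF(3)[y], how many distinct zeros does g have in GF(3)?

1

Evaluate at each of the 3 elements of GF(3):
g(0) = 1; g(1) = 1; g(2) = 0 → root.
Roots: {2}.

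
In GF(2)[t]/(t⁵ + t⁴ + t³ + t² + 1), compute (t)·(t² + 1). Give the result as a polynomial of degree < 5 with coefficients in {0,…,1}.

t^3 + t

Multiply in GF(2)[t]: (t)·(t² + 1) = t³ + t.
Reduced: t³ + t.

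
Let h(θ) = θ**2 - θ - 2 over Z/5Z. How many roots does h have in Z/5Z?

2

Evaluate at each of the 5 elements of Z/5Z:
h(0) = 3; h(1) = 3; h(2) = 0 → root; h(3) = 4; h(4) = 0 → root.
Roots: {2, 4}.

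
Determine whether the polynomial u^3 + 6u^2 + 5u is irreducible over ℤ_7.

Write g(u) = u^3 + 6u^2 + 5u.
Check for roots in ℤ_7: g(0) = 0 → root; g(1) = 5; g(2) = 0 → root; g(3) = 5; g(4) = 5; g(5) = 6; g(6) = 0 → root.
g(0) = 0, so (u) divides g(u); g is reducible.

No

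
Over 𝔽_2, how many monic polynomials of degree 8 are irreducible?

30

The number of monic irreducibles of degree 8 over GF(2) is (1/8)·Σ_{d∣8} μ(8/d) 2^d.
Divisors of 8: 1, 2, 4, 8; μ(8/d) for each: 0, 0, -1, 1.
Σ = − 2^4 + 2^8 = 240.
N = 240/8 = 30.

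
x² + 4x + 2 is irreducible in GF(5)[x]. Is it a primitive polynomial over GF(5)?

Write f(x) = x² + 4x + 2.
|GF(5^2)^×| = 5^2 − 1 = 24. Prime factorization: 24 = 2^3·3.
f is primitive ⇔ x has order 24 in GF(5)[x]/(f), i.e. x^(24/q) ≠ 1 for each prime q | 24.
x^(12) mod f = 4.
x^(8) mod f = 2x + 1.
None equal 1, so x has full order 24; f is primitive.

Yes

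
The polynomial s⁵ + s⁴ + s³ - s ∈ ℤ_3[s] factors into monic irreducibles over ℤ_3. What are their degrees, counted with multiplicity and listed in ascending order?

1, 1, 1, 2

Write f(s) = s⁵ + s⁴ + s³ - s.
Roots in ℤ_3: f(0) = 0 → root; f(1) = 2; f(2) = 0 → root.
Linear factors from roots: (s), (s + 1).
Complete factorization: f(s) = (s)·(s + 1)^2·(s² - s - 1).
Factor degrees with multiplicity: 1 + 1 + 1 + 2 = 5.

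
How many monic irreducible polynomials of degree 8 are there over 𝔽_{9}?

By the necklace-counting formula, N_9(8) = (1/8) Σ_{d|8} μ(8/d)·9^d.
Divisors of 8: 1, 2, 4, 8; μ(8/d) for each: 0, 0, -1, 1.
Σ = − 9^4 + 9^8 = 43040160.
N = 43040160/8 = 5380020.

5380020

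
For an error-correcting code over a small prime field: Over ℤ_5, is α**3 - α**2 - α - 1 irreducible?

Yes

Write h(α) = α**3 - α**2 - α - 1.
Check for roots in ℤ_5: h(0) = 4; h(1) = 3; h(2) = 1; h(3) = 4; h(4) = 3.
No roots. A degree-3 polynomial over a field with no linear factor is irreducible.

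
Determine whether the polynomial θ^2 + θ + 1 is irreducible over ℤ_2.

Write h(θ) = θ^2 + θ + 1.
Check for roots in ℤ_2: h(0) = 1; h(1) = 1.
No roots. A degree-2 polynomial over a field with no linear factor is irreducible.

Yes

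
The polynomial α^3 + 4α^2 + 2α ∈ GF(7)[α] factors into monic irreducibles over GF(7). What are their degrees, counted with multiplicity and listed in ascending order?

1, 1, 1

Write f(α) = α^3 + 4α^2 + 2α.
Linear factors from roots: (α), (α + 6), (α + 5).
Complete factorization: f(α) = (α)·(α + 5)·(α + 6).
Factor degrees with multiplicity: 1 + 1 + 1 = 3.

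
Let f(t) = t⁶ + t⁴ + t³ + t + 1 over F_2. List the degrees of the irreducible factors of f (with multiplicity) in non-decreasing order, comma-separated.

Roots in F_2: f(0) = 1; f(1) = 1.
Complete factorization: f(t) = (t⁶ + t⁴ + t³ + t + 1).
Factor degrees with multiplicity: 6 = 6.

6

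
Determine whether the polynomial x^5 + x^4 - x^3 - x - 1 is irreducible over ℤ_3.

Yes

Write h(x) = x^5 + x^4 - x^3 - x - 1.
Check for roots in ℤ_3: h(0) = 2; h(1) = 2; h(2) = 1.
No roots, so no linear factors.
Monic irreducibles of degree 2 over GF(3): x^2 + 1, x^2 + x - 1, x^2 - x - 1.
None of them divide h (all give nonzero remainder).
No irreducible factor of degree ≤ 2 exists, so h is irreducible over GF(3).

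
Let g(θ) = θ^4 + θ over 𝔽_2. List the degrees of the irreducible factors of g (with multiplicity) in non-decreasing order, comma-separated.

1, 1, 2

Roots in 𝔽_2: g(0) = 0 → root; g(1) = 0 → root.
Linear factors from roots: (θ), (θ + 1).
Complete factorization: g(θ) = (θ)·(θ + 1)·(θ^2 + θ + 1).
Factor degrees with multiplicity: 1 + 1 + 2 = 4.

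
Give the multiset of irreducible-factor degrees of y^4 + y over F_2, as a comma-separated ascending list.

Write h(y) = y^4 + y.
Roots in F_2: h(0) = 0 → root; h(1) = 0 → root.
Linear factors from roots: (y), (y + 1).
Complete factorization: h(y) = (y)·(y + 1)·(y^2 + y + 1).
Factor degrees with multiplicity: 1 + 1 + 2 = 4.

1, 1, 2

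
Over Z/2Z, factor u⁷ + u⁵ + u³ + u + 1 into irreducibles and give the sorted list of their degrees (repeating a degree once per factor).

Write g(u) = u⁷ + u⁵ + u³ + u + 1.
Roots in Z/2Z: g(0) = 1; g(1) = 1.
Complete factorization: g(u) = (u⁷ + u⁵ + u³ + u + 1).
Factor degrees with multiplicity: 7 = 7.

7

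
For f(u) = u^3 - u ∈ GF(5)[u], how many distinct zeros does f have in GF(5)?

3

Evaluate at each of the 5 elements of GF(5):
f(0) = 0 → root; f(1) = 0 → root; f(2) = 1; f(3) = 4; f(4) = 0 → root.
Roots: {0, 1, 4}.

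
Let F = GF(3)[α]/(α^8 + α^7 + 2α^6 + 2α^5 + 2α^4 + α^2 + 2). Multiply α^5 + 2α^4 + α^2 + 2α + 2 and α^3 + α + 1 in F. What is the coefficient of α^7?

1

Multiply in GF(3)[α]: (α^5 + 2α^4 + α^2 + 2α + 2)·(α^3 + α + 1) = α^8 + 2α^7 + α^6 + α^5 + α^4 + α + 2.
Reduce using α^8 ≡ 2α^7 + α^6 + α^5 + α^4 + 2α^2 + 1 (mod α^8 + α^7 + 2α^6 + 2α^5 + 2α^4 + α^2 + 2).
Reduced: α^7 + 2α^6 + 2α^5 + 2α^4 + 2α^2 + α.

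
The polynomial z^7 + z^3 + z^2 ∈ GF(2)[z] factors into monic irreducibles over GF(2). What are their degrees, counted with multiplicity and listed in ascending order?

1, 1, 2, 3

Write g(z) = z^7 + z^3 + z^2.
Roots in GF(2): g(0) = 0 → root; g(1) = 1.
Linear factors from roots: (z).
Complete factorization: g(z) = (z)^2·(z^2 + z + 1)·(z^3 + z^2 + 1).
Factor degrees with multiplicity: 1 + 1 + 2 + 3 = 7.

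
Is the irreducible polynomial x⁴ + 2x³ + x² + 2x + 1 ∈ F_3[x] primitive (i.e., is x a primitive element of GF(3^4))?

No

Write f(x) = x⁴ + 2x³ + x² + 2x + 1.
|GF(3^4)^×| = 3^4 − 1 = 80. Prime factorization: 80 = 2^4·5.
f is primitive ⇔ x has order 80 in GF(3)[x]/(f), i.e. x^(80/q) ≠ 1 for each prime q | 80.
x^(40) mod f = 1
x^(16) mod f = 2x.
Since x^(40) = 1, the order of x divides 40 < 80; not primitive.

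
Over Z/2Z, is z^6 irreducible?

No

Write g(z) = z^6.
Check for roots in Z/2Z: g(0) = 0 → root; g(1) = 1.
g(0) = 0, so (z) divides g(z); g is reducible.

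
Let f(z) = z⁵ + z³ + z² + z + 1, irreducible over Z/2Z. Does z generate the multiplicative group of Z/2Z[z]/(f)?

Yes

|GF(2^5)^×| = 2^5 − 1 = 31. Prime factorization: 31 = 31.
f is primitive ⇔ z has order 31 in GF(2)[z]/(f), i.e. z^(31/q) ≠ 1 for each prime q | 31.
z^(1) mod f = z.
None equal 1, so z has full order 31; f is primitive.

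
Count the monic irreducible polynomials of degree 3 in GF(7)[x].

The number of monic irreducibles of degree 3 over GF(7) is (1/3)·Σ_{d∣3} μ(3/d) 7^d.
Divisors of 3: 1, 3; μ(3/d) for each: -1, 1.
Σ = − 7^1 + 7^3 = 336.
N = 336/3 = 112.

112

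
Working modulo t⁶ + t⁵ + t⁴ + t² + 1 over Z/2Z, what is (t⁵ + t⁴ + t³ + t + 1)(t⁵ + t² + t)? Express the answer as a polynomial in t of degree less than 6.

t^5 + t^4 + t^2 + 1

Multiply in Z/2Z[t]: (t⁵ + t⁴ + t³ + t + 1)·(t⁵ + t² + t) = t¹⁰ + t⁹ + t⁸ + t⁷ + t⁶ + t⁵ + t⁴ + t³ + t.
Reduce using t⁶ ≡ t⁵ + t⁴ + t² + 1 (mod t⁶ + t⁵ + t⁴ + t² + 1).
Reduced: t⁵ + t⁴ + t² + 1.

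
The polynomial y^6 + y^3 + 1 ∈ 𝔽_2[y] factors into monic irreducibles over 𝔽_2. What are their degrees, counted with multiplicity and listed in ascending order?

6

Write h(y) = y^6 + y^3 + 1.
Roots in 𝔽_2: h(0) = 1; h(1) = 1.
Complete factorization: h(y) = (y^6 + y^3 + 1).
Factor degrees with multiplicity: 6 = 6.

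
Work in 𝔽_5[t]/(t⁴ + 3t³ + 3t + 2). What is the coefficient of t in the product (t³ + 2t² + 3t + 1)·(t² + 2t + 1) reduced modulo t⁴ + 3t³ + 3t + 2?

0

Multiply in 𝔽_5[t]: (t³ + 2t² + 3t + 1)·(t² + 2t + 1) = t⁵ + 4t⁴ + 3t³ + 4t² + 1.
Reduce using t⁴ ≡ 2t³ + 2t + 3 (mod t⁴ + 3t³ + 3t + 2).
Reduced: t² + 4.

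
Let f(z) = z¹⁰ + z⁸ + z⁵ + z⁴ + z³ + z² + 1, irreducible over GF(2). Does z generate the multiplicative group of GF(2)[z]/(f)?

Yes

|GF(2^10)^×| = 2^10 − 1 = 1023. Prime factorization: 1023 = 3·11·31.
f is primitive ⇔ z has order 1023 in GF(2)[z]/(f), i.e. z^(1023/q) ≠ 1 for each prime q | 1023.
z^(341) mod f = z⁹ + z⁸ + z⁷ + z⁶ + z⁵ + z⁴ + 1.
z^(93) mod f = z⁷ + z⁵ + z⁴ + z³ + z² + z.
z^(33) mod f = z⁹ + z⁸ + z⁷ + z⁴ + 1.
None equal 1, so z has full order 1023; f is primitive.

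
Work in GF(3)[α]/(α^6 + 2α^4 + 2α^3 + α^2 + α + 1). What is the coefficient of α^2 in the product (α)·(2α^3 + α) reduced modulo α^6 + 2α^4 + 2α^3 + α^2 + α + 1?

1

Multiply in GF(3)[α]: (α)·(2α^3 + α) = 2α^4 + α^2.
Reduced: 2α^4 + α^2.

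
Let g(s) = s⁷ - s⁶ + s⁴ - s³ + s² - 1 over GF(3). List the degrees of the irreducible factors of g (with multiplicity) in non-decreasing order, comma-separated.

Roots in GF(3): g(0) = 2; g(1) = 0 → root; g(2) = 0 → root.
Linear factors from roots: (s - 1), (s + 1).
Complete factorization: g(s) = (s + 1)·(s - 1)·(s² + 1)·(s³ - s² + 1).
Factor degrees with multiplicity: 1 + 1 + 2 + 3 = 7.

1, 1, 2, 3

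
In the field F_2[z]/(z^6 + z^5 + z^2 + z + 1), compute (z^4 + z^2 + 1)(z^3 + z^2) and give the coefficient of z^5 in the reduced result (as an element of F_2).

1

Multiply in F_2[z]: (z^4 + z^2 + 1)·(z^3 + z^2) = z^7 + z^6 + z^5 + z^4 + z^3 + z^2.
Reduce using z^6 ≡ z^5 + z^2 + z + 1 (mod z^6 + z^5 + z^2 + z + 1).
Reduced: z^5 + z^4 + z.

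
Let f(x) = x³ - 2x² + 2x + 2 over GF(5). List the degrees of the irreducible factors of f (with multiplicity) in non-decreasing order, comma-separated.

3

Roots in GF(5): f(0) = 2; f(1) = 3; f(2) = 1; f(3) = 2; f(4) = 2.
Complete factorization: f(x) = (x³ - 2x² + 2x + 2).
Factor degrees with multiplicity: 3 = 3.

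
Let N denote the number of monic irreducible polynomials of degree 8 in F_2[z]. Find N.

30

x^(2^8) − x is the product of all monic irreducibles of degree dividing 8; Möbius inversion gives N = (1/8) Σ μ(8/d)·2^d.
Divisors of 8: 1, 2, 4, 8; μ(8/d) for each: 0, 0, -1, 1.
Σ = − 2^4 + 2^8 = 240.
N = 240/8 = 30.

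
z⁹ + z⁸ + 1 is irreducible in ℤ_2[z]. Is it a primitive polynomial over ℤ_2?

Write f(z) = z⁹ + z⁸ + 1.
|GF(2^9)^×| = 2^9 − 1 = 511. Prime factorization: 511 = 7·73.
f is primitive ⇔ z has order 511 in GF(2)[z]/(f), i.e. z^(511/q) ≠ 1 for each prime q | 511.
z^(73) mod f = 1
z^(7) mod f = z⁷.
Since z^(73) = 1, the order of z divides 73 < 511; not primitive.

No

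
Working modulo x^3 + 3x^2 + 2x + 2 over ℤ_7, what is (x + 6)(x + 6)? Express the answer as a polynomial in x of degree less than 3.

Multiply in ℤ_7[x]: (x + 6)·(x + 6) = x^2 + 5x + 1.
Reduced: x^2 + 5x + 1.

x^2 + 5x + 1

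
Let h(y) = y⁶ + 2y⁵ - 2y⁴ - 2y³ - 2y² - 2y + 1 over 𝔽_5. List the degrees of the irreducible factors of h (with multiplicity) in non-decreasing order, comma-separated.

1, 2, 3

Roots in 𝔽_5: h(0) = 1; h(1) = 1; h(2) = 4; h(3) = 1; h(4) = 0 → root.
Linear factors from roots: (y + 1).
Complete factorization: h(y) = (y + 1)·(y² + 2y - 2)·(y³ - y² + y + 2).
Factor degrees with multiplicity: 1 + 2 + 3 = 6.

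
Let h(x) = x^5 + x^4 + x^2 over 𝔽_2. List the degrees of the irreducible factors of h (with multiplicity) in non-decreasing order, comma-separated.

Roots in 𝔽_2: h(0) = 0 → root; h(1) = 1.
Linear factors from roots: (x).
Complete factorization: h(x) = (x)^2·(x^3 + x^2 + 1).
Factor degrees with multiplicity: 1 + 1 + 3 = 5.

1, 1, 3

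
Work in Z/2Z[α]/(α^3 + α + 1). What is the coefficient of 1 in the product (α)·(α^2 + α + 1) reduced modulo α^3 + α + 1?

Multiply in Z/2Z[α]: (α)·(α^2 + α + 1) = α^3 + α^2 + α.
Reduce using α^3 ≡ α + 1 (mod α^3 + α + 1).
Reduced: α^2 + 1.

1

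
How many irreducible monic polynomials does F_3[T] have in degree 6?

By the necklace-counting formula, N_3(6) = (1/6) Σ_{d|6} μ(6/d)·3^d.
Divisors of 6: 1, 2, 3, 6; μ(6/d) for each: 1, -1, -1, 1.
Σ = 3^1 − 3^2 − 3^3 + 3^6 = 696.
N = 696/6 = 116.

116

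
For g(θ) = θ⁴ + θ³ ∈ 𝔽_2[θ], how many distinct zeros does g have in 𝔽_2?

2

Evaluate at each of the 2 elements of 𝔽_2:
g(0) = 0 → root; g(1) = 0 → root.
Roots: {0, 1}.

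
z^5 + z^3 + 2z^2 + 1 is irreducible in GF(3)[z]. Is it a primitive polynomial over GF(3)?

Write f(z) = z^5 + z^3 + 2z^2 + 1.
|GF(3^5)^×| = 3^5 − 1 = 242. Prime factorization: 242 = 2·11^2.
f is primitive ⇔ z has order 242 in GF(3)[z]/(f), i.e. z^(242/q) ≠ 1 for each prime q | 242.
z^(121) mod f = 2.
z^(22) mod f = z^4 + 2z^2 + z + 2.
None equal 1, so z has full order 242; f is primitive.

Yes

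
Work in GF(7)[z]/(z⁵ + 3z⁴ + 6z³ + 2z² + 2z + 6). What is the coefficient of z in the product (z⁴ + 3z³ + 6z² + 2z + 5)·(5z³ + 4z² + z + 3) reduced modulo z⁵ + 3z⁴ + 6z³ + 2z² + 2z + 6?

Multiply in GF(7)[z]: (z⁴ + 3z³ + 6z² + 2z + 5)·(5z³ + 4z² + z + 3) = 5z⁷ + 5z⁶ + z⁵ + 5z⁴ + 6z³ + 5z² + 4z + 1.
Reduce using z⁵ ≡ 4z⁴ + z³ + 5z² + 5z + 1 (mod z⁵ + 3z⁴ + 6z³ + 2z² + 2z + 6).
Reduced: 3z⁴ + 3z³ + 6z + 2.

6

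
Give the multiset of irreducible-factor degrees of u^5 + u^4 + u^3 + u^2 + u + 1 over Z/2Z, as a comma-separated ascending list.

Write f(u) = u^5 + u^4 + u^3 + u^2 + u + 1.
Roots in Z/2Z: f(0) = 1; f(1) = 0 → root.
Linear factors from roots: (u + 1).
Complete factorization: f(u) = (u + 1)·(u^2 + u + 1)^2.
Factor degrees with multiplicity: 1 + 2 + 2 = 5.

1, 2, 2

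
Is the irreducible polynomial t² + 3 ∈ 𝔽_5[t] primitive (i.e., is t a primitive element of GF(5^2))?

No

Write f(t) = t² + 3.
|GF(5^2)^×| = 5^2 − 1 = 24. Prime factorization: 24 = 2^3·3.
f is primitive ⇔ t has order 24 in GF(5)[t]/(f), i.e. t^(24/q) ≠ 1 for each prime q | 24.
t^(12) mod f = 4.
t^(8) mod f = 1
Since t^(8) = 1, the order of t divides 8 < 24; not primitive.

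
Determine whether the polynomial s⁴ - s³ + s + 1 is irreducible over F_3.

Yes

Write m(s) = s⁴ - s³ + s + 1.
Check for roots in F_3: m(0) = 1; m(1) = 2; m(2) = 2.
No roots, so no linear factors.
Monic irreducibles of degree 2 over GF(3): s² + 1, s² + s - 1, s² - s - 1.
None of them divide m (all give nonzero remainder).
No irreducible factor of degree ≤ 2 exists, so m is irreducible over GF(3).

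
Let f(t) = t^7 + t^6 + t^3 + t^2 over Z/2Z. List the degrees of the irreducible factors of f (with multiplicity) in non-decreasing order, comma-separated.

Roots in Z/2Z: f(0) = 0 → root; f(1) = 0 → root.
Linear factors from roots: (t), (t + 1).
Complete factorization: f(t) = (t)^2·(t + 1)^5.
Factor degrees with multiplicity: 1 + 1 + 1 + 1 + 1 + 1 + 1 = 7.

1, 1, 1, 1, 1, 1, 1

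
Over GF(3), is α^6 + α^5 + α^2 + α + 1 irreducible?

Write m(α) = α^6 + α^5 + α^2 + α + 1.
Check for roots in GF(3): m(0) = 1; m(1) = 2; m(2) = 1.
No roots, so no linear factors.
Monic irreducibles of degree 2 over GF(3): α^2 + 1, α^2 + α + 2, α^2 + 2α + 2.
None of them divide m (all give nonzero remainder).
Degree-3 irreducible divisors: test the 8 monic irreducibles of degree 3 over GF(3).
None of them divide m (all give nonzero remainder).
No irreducible factor of degree ≤ 3 exists, so m is irreducible over GF(3).

Yes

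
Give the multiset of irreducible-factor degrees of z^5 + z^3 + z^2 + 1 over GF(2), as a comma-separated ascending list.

Write f(z) = z^5 + z^3 + z^2 + 1.
Roots in GF(2): f(0) = 1; f(1) = 0 → root.
Linear factors from roots: (z + 1).
Complete factorization: f(z) = (z + 1)^3·(z^2 + z + 1).
Factor degrees with multiplicity: 1 + 1 + 1 + 2 = 5.

1, 1, 1, 2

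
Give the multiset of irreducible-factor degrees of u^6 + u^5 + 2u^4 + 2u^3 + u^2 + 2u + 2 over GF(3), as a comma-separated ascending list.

Write g(u) = u^6 + u^5 + 2u^4 + 2u^3 + u^2 + 2u + 2.
Roots in GF(3): g(0) = 2; g(1) = 2; g(2) = 1.
Complete factorization: g(u) = (u^6 + u^5 + 2u^4 + 2u^3 + u^2 + 2u + 2).
Factor degrees with multiplicity: 6 = 6.

6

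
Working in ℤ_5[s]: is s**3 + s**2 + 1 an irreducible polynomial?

Write P(s) = s**3 + s**2 + 1.
Check for roots in ℤ_5: P(0) = 1; P(1) = 3; P(2) = 3; P(3) = 2; P(4) = 1.
No roots. A degree-3 polynomial over a field with no linear factor is irreducible.

Yes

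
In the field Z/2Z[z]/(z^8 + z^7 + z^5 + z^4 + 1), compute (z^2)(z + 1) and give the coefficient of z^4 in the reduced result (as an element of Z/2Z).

0

Multiply in Z/2Z[z]: (z^2)·(z + 1) = z^3 + z^2.
Reduced: z^3 + z^2.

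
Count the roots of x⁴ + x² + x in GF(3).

Write g(x) = x⁴ + x² + x.
Evaluate at each of the 3 elements of GF(3):
g(0) = 0 → root; g(1) = 0 → root; g(2) = 1.
Roots: {0, 1}.

2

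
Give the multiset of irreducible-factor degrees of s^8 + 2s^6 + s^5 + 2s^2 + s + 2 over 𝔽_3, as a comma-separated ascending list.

Write g(s) = s^8 + 2s^6 + s^5 + 2s^2 + s + 2.
Roots in 𝔽_3: g(0) = 2; g(1) = 0 → root; g(2) = 2.
Linear factors from roots: (s + 2).
Complete factorization: g(s) = (s + 2)^2·(s^2 + s + 2)·(s^2 + 2s + 2)^2.
Factor degrees with multiplicity: 1 + 1 + 2 + 2 + 2 = 8.

1, 1, 2, 2, 2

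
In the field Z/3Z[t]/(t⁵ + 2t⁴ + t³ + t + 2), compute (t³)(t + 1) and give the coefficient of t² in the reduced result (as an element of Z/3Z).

0

Multiply in Z/3Z[t]: (t³)·(t + 1) = t⁴ + t³.
Reduced: t⁴ + t³.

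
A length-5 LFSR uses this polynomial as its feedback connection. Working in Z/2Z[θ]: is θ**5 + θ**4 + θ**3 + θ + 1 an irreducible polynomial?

Write f(θ) = θ**5 + θ**4 + θ**3 + θ + 1.
Check for roots in Z/2Z: f(0) = 1; f(1) = 1.
No roots, so no linear factors.
Monic irreducibles of degree 2 over GF(2): θ**2 + θ + 1.
None of them divide f (all give nonzero remainder).
No irreducible factor of degree ≤ 2 exists, so f is irreducible over GF(2).

Yes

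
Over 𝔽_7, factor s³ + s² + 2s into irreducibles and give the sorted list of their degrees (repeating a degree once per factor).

1, 1, 1

Write h(s) = s³ + s² + 2s.
Linear factors from roots: (s), (s + 4).
Complete factorization: h(s) = (s)·(s + 4)^2.
Factor degrees with multiplicity: 1 + 1 + 1 = 3.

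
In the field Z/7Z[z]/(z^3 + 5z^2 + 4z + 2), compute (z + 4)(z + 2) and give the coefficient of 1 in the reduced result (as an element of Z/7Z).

1

Multiply in Z/7Z[z]: (z + 4)·(z + 2) = z^2 + 6z + 1.
Reduced: z^2 + 6z + 1.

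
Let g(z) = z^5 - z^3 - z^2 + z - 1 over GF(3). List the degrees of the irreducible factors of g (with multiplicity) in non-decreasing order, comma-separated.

1, 2, 2

Roots in GF(3): g(0) = 2; g(1) = 2; g(2) = 0 → root.
Linear factors from roots: (z + 1).
Complete factorization: g(z) = (z + 1)·(z^2 + 1)·(z^2 - z - 1).
Factor degrees with multiplicity: 1 + 2 + 2 = 5.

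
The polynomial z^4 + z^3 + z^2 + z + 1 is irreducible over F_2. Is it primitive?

No

Write f(z) = z^4 + z^3 + z^2 + z + 1.
|GF(2^4)^×| = 2^4 − 1 = 15. Prime factorization: 15 = 3·5.
f is primitive ⇔ z has order 15 in GF(2)[z]/(f), i.e. z^(15/q) ≠ 1 for each prime q | 15.
z^(5) mod f = 1
z^(3) mod f = z^3.
Since z^(5) = 1, the order of z divides 5 < 15; not primitive.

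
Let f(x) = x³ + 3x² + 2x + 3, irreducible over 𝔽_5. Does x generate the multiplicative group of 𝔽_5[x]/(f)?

|GF(5^3)^×| = 5^3 − 1 = 124. Prime factorization: 124 = 2^2·31.
f is primitive ⇔ x has order 124 in GF(5)[x]/(f), i.e. x^(124/q) ≠ 1 for each prime q | 124.
x^(62) mod f = 4.
x^(4) mod f = 2x² + 3x + 4.
None equal 1, so x has full order 124; f is primitive.

Yes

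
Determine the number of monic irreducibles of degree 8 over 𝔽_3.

810

The number of monic irreducibles of degree 8 over GF(3) is (1/8)·Σ_{d∣8} μ(8/d) 3^d.
Divisors of 8: 1, 2, 4, 8; μ(8/d) for each: 0, 0, -1, 1.
Σ = − 3^4 + 3^8 = 6480.
N = 6480/8 = 810.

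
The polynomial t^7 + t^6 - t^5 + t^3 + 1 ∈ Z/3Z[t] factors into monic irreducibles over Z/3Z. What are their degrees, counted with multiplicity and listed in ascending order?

1, 2, 2, 2

Write h(t) = t^7 + t^6 - t^5 + t^3 + 1.
Roots in Z/3Z: h(0) = 1; h(1) = 0 → root; h(2) = 1.
Linear factors from roots: (t - 1).
Complete factorization: h(t) = (t - 1)·(t^2 - t - 1)·(t^2 + 1)^2.
Factor degrees with multiplicity: 1 + 2 + 2 + 2 = 7.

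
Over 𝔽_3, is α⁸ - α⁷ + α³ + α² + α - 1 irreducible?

Write f(α) = α⁸ - α⁷ + α³ + α² + α - 1.
Check for roots in 𝔽_3: f(0) = 2; f(1) = 2; f(2) = 0 → root.
f(2) = 0, so (α − 2) divides f(α); f is reducible.

No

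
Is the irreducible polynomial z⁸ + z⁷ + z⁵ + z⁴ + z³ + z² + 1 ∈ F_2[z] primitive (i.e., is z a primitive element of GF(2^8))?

Write f(z) = z⁸ + z⁷ + z⁵ + z⁴ + z³ + z² + 1.
|GF(2^8)^×| = 2^8 − 1 = 255. Prime factorization: 255 = 3·5·17.
f is primitive ⇔ z has order 255 in GF(2)[z]/(f), i.e. z^(255/q) ≠ 1 for each prime q | 255.
z^(85) mod f = 1
z^(51) mod f = z⁷ + z⁶ + z² + 1.
z^(15) mod f = z⁷ + z⁴ + z².
Since z^(85) = 1, the order of z divides 85 < 255; not primitive.

No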